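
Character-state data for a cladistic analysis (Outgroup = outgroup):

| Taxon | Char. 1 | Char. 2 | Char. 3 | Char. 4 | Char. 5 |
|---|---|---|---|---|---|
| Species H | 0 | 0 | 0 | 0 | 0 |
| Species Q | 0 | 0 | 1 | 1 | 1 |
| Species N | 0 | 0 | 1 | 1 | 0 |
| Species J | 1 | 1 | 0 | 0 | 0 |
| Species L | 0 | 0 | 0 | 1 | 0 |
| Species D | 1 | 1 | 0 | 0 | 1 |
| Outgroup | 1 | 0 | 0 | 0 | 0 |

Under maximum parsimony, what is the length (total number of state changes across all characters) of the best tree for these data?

Character polarity is set by the outgroup: the derived state is whichever differs from the outgroup's state, so for Char. 1 the derived state is '0', and for the remaining characters it is '1'.
Only Species H, Species L, Species N, and Species Q show the derived state '0' for Char. 1, supporting them as a clade.
Only Species D and Species J show the derived state '1' for Char. 2, supporting them as a clade.
Char. 3: derived state '1' in Species N and Species Q only — synapomorphy for {Species N, Species Q}.
Only Species L, Species N, and Species Q show the derived state '1' for Char. 4, supporting them as a clade.
Char. 5 groups Species D and Species Q, which is incompatible with the clades supported by the remaining characters; treating it as convergent (homoplasy) costs fewer steps than any alternative tree.
Most parsimonious ingroup topology: ((Species H,((Species Q,Species N),Species L)),(Species D,Species J)).
Changes per character on this tree: Char. 1: 1; Char. 2: 1; Char. 3: 1; Char. 4: 1; Char. 5: 2.
Total = 6.

6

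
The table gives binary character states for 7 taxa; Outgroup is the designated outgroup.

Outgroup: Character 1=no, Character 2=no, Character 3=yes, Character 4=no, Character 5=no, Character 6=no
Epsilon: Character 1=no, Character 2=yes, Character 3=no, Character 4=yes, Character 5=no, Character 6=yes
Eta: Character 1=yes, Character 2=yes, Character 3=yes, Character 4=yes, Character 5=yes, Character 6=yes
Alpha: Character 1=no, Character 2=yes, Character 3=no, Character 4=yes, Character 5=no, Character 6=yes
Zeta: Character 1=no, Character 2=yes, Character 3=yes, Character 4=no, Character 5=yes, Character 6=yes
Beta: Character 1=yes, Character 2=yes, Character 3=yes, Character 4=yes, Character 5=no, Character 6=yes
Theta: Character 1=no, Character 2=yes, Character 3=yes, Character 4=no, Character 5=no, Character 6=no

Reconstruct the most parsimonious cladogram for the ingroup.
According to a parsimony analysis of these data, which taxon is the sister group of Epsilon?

Alpha

Character polarity is set by the outgroup: the derived state is whichever differs from the outgroup's state, so for Character 3 the derived state is 'no', and for the remaining characters it is 'yes'.
Only Beta and Eta show the derived state 'yes' for Character 1, supporting them as a clade.
All ingroup taxa share the derived state 'yes' for Character 2; it defines the ingroup but does not resolve relationships within it.
Only Alpha and Epsilon show the derived state 'no' for Character 3, supporting them as a clade.
Character 4 (derived state 'yes') is shared by Alpha, Beta, Epsilon, and Eta — a synapomorphy uniting that clade.
Character 5 (state 'yes') occurs in Eta and Zeta but conflicts with the nesting implied by the other characters — most parsimoniously interpreted as homoplasy.
Character 6 (derived state 'yes') is shared by Alpha, Beta, Epsilon, Eta, and Zeta — a synapomorphy uniting that clade.
Most parsimonious ingroup topology: ((((Epsilon,Alpha),(Eta,Beta)),Zeta),Theta).
Epsilon and Alpha form a cherry on this tree, so they are sister taxa.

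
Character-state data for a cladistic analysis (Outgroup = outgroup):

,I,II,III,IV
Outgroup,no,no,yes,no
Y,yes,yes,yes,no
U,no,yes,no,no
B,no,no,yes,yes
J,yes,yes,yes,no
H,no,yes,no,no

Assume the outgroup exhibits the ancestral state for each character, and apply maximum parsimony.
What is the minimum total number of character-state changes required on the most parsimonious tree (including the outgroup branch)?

Character polarity is set by the outgroup: the derived state is whichever differs from the outgroup's state, so for III the derived state is 'no', and for the remaining characters it is 'yes'.
I: derived state 'yes' in J and Y only — synapomorphy for {J, Y}.
II: derived state 'yes' in H, J, U, and Y only — synapomorphy for {H, J, U, Y}.
III (derived state 'no') is shared by H and U — a synapomorphy uniting that clade.
IV (derived state 'yes') is unique to B (autapomorphy; uninformative for grouping).
Most parsimonious ingroup topology: (((Y,J),(U,H)),B).
Changes per character on this tree: I: 1; II: 1; III: 1; IV: 1.
Total = 4.

4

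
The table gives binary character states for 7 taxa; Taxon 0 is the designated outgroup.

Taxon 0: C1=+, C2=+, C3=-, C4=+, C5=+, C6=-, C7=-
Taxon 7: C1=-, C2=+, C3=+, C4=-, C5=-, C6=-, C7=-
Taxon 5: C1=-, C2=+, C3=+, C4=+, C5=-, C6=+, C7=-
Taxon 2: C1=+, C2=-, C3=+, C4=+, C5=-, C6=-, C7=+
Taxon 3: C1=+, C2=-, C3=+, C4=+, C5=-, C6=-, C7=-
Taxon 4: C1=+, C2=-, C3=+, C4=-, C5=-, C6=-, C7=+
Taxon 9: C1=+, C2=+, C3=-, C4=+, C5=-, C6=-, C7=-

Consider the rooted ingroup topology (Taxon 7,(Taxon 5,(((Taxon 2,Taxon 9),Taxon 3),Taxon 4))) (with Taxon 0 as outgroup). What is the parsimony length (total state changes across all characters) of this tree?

Map each character onto (Taxon 7,(Taxon 5,(((Taxon 2,Taxon 9),Taxon 3),Taxon 4))) (rooted by Taxon 0) and count the minimum state changes it requires (Fitch parsimony):
C1: 2; C2: 2; C3: 2; C4: 2; C5: 1; C6: 1; C7: 2.
Total tree length = 12.

12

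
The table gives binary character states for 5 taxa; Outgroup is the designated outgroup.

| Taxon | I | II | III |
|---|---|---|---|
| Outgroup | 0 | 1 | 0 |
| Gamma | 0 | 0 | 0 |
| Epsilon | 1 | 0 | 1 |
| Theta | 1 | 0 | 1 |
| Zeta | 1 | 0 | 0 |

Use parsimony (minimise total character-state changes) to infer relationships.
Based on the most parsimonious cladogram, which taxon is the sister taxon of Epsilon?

Character polarity is set by the outgroup: the derived state is whichever differs from the outgroup's state, so for II the derived state is '0', and for the remaining characters it is '1'.
I (derived state '1') is shared by Epsilon, Theta, and Zeta — a synapomorphy uniting that clade.
II (derived state '0') is shared by all ingroup taxa — unites the whole ingroup.
III: derived state '1' in Epsilon and Theta only — synapomorphy for {Epsilon, Theta}.
Most parsimonious ingroup topology: (Gamma,((Epsilon,Theta),Zeta)).
Epsilon and Theta form a cherry on this tree, so they are sister taxa.

Theta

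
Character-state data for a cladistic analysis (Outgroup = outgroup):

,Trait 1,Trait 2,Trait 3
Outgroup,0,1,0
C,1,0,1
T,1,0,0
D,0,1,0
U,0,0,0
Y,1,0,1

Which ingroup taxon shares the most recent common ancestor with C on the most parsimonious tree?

Character polarity is set by the outgroup: the derived state is whichever differs from the outgroup's state, so for Trait 2 the derived state is '0', and for the remaining characters it is '1'.
Trait 1 (derived state '1') is shared by C, T, and Y — a synapomorphy uniting that clade.
Trait 2 (derived state '0') is shared by C, T, U, and Y — a synapomorphy uniting that clade.
Trait 3: derived state '1' in C and Y only — synapomorphy for {C, Y}.
Most parsimonious ingroup topology: ((((C,Y),T),U),D).
C and Y form a cherry on this tree, so they are sister taxa.

Y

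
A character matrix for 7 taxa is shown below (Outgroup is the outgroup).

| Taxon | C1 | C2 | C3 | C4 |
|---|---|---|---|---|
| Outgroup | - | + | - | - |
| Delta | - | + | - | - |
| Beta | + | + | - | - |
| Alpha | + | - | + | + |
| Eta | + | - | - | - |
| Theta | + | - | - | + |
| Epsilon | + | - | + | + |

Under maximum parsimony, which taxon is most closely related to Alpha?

Epsilon

Character polarity is set by the outgroup: the derived state is whichever differs from the outgroup's state, so for C2 the derived state is '-', and for the remaining characters it is '+'.
C1: derived state '+' in Alpha, Beta, Epsilon, Eta, and Theta only — synapomorphy for {Alpha, Beta, Epsilon, Eta, Theta}.
C2 (derived state '-') is shared by Alpha, Epsilon, Eta, and Theta — a synapomorphy uniting that clade.
C3: derived state '+' in Alpha and Epsilon only — synapomorphy for {Alpha, Epsilon}.
C4: derived state '+' in Alpha, Epsilon, and Theta only — synapomorphy for {Alpha, Epsilon, Theta}.
Most parsimonious ingroup topology: (Delta,(Beta,(((Alpha,Epsilon),Theta),Eta))).
Alpha and Epsilon form a cherry on this tree, so they are sister taxa.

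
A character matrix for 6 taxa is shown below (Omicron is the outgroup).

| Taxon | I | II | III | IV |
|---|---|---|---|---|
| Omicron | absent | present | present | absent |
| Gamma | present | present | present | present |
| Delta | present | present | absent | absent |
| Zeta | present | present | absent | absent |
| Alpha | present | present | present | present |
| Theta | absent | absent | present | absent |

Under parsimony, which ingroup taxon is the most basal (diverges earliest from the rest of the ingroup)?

Theta

Character polarity is set by the outgroup: the derived state is whichever differs from the outgroup's state, so for II, III the derived state is 'absent', and for the remaining characters it is 'present'.
I (derived state 'present') is shared by Alpha, Delta, Gamma, and Zeta — a synapomorphy uniting that clade.
II: derived state 'absent' in Theta only — an autapomorphy, so it tells us nothing about relationships among taxa.
III (derived state 'absent') is shared by Delta and Zeta — a synapomorphy uniting that clade.
IV: derived state 'present' in Alpha and Gamma only — synapomorphy for {Alpha, Gamma}.
Most parsimonious ingroup topology: (((Gamma,Alpha),(Delta,Zeta)),Theta).
Theta is sister to the clade containing all other ingroup taxa, so it is the earliest-diverging (most basal) ingroup lineage.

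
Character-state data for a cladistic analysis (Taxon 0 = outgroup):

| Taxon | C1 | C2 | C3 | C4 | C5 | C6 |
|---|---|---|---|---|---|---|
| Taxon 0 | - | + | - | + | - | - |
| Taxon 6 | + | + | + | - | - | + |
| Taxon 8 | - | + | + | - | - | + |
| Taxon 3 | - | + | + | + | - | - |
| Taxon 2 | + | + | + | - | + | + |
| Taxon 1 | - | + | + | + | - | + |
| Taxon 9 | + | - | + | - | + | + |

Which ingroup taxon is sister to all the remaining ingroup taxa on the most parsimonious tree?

Taxon 3

Character polarity is set by the outgroup: the derived state is whichever differs from the outgroup's state, so for C2, C4 the derived state is '-', and for the remaining characters it is '+'.
C1: derived state '+' in Taxon 2, Taxon 6, and Taxon 9 only — synapomorphy for {Taxon 2, Taxon 6, Taxon 9}.
C2 (derived state '-') is unique to Taxon 9 (autapomorphy; uninformative for grouping).
C3 (derived state '+') is shared by all ingroup taxa — unites the whole ingroup.
C4 (derived state '-') is shared by Taxon 2, Taxon 6, Taxon 8, and Taxon 9 — a synapomorphy uniting that clade.
C5: derived state '+' in Taxon 2 and Taxon 9 only — synapomorphy for {Taxon 2, Taxon 9}.
C6: derived state '+' in Taxon 1, Taxon 2, Taxon 6, Taxon 8, and Taxon 9 only — synapomorphy for {Taxon 1, Taxon 2, Taxon 6, Taxon 8, Taxon 9}.
Most parsimonious ingroup topology: ((((Taxon 6,(Taxon 2,Taxon 9)),Taxon 8),Taxon 1),Taxon 3).
Taxon 3 is sister to the clade containing all other ingroup taxa, so it is the earliest-diverging (most basal) ingroup lineage.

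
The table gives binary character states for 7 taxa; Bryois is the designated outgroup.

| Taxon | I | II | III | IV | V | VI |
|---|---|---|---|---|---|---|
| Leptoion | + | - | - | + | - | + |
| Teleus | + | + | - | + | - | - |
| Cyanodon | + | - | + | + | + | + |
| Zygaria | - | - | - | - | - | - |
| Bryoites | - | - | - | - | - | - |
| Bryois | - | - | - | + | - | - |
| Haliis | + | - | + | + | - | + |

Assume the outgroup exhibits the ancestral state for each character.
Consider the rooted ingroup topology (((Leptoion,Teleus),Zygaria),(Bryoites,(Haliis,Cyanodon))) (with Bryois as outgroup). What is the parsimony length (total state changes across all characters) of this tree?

9

Map each character onto (((Leptoion,Teleus),Zygaria),(Bryoites,(Haliis,Cyanodon))) (rooted by Bryois) and count the minimum state changes it requires (Fitch parsimony):
I: 2; II: 1; III: 1; IV: 2; V: 1; VI: 2.
Total tree length = 9.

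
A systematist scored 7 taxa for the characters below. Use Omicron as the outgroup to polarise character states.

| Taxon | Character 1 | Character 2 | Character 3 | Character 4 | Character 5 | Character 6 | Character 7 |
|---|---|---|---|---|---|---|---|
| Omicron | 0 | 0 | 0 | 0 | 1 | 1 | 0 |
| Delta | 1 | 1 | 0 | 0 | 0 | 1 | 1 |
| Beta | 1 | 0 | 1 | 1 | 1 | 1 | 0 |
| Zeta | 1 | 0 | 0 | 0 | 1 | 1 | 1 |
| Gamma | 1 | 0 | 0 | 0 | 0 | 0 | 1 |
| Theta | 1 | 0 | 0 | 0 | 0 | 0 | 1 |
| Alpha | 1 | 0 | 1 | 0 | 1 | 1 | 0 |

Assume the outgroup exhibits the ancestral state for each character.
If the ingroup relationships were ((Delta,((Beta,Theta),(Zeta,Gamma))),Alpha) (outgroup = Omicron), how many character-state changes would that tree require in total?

12

Map each character onto ((Delta,((Beta,Theta),(Zeta,Gamma))),Alpha) (rooted by Omicron) and count the minimum state changes it requires (Fitch parsimony):
Character 1: 1; Character 2: 1; Character 3: 2; Character 4: 1; Character 5: 3; Character 6: 2; Character 7: 2.
Total tree length = 12.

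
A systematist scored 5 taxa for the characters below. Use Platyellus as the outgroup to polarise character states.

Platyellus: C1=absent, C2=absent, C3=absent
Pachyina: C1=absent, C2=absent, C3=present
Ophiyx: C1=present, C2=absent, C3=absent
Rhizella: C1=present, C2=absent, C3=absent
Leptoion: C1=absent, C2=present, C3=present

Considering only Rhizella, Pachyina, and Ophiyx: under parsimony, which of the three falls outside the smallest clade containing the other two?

The outgroup has state 'absent' for every character, so 'present' is the derived state throughout.
Only Ophiyx and Rhizella show the derived state 'present' for C1, supporting them as a clade.
C2 (derived state 'present') is unique to Leptoion (autapomorphy; uninformative for grouping).
Only Leptoion and Pachyina show the derived state 'present' for C3, supporting them as a clade.
Most parsimonious ingroup topology: ((Pachyina,Leptoion),(Ophiyx,Rhizella)).
Ophiyx and Rhizella share a more recent common ancestor with each other than either does with Pachyina, so Pachyina is the least closely related of the three.

Pachyina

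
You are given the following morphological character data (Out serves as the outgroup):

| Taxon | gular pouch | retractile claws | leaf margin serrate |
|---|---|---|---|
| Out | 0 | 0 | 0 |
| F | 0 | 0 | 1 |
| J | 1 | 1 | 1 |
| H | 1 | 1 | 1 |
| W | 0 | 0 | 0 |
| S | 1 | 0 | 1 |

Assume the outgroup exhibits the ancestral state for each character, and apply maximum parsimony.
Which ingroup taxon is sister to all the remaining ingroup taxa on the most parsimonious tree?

The outgroup has state '0' for every character, so '1' is the derived state throughout.
gular pouch (derived state '1') is shared by H, J, and S — a synapomorphy uniting that clade.
Only H and J show the derived state '1' for retractile claws, supporting them as a clade.
leaf margin serrate (derived state '1') is shared by F, H, J, and S — a synapomorphy uniting that clade.
Most parsimonious ingroup topology: ((F,((J,H),S)),W).
W is sister to the clade containing all other ingroup taxa, so it is the earliest-diverging (most basal) ingroup lineage.

W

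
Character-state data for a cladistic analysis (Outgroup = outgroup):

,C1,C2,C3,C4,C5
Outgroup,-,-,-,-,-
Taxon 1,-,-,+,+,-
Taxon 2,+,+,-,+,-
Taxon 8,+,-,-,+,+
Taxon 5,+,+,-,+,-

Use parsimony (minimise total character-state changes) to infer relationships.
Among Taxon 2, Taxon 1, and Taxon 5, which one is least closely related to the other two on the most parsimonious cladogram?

Taxon 1

The outgroup has state '-' for every character, so '+' is the derived state throughout.
Only Taxon 2, Taxon 5, and Taxon 8 show the derived state '+' for C1, supporting them as a clade.
C2: derived state '+' in Taxon 2 and Taxon 5 only — synapomorphy for {Taxon 2, Taxon 5}.
C3: derived state '+' in Taxon 1 only — an autapomorphy, so it tells us nothing about relationships among taxa.
C4 (derived state '+') is shared by all ingroup taxa — unites the whole ingroup.
C5: derived state '+' in Taxon 8 only — an autapomorphy, so it tells us nothing about relationships among taxa.
Most parsimonious ingroup topology: (Taxon 1,((Taxon 2,Taxon 5),Taxon 8)).
Taxon 5 and Taxon 2 share a more recent common ancestor with each other than either does with Taxon 1, so Taxon 1 is the least closely related of the three.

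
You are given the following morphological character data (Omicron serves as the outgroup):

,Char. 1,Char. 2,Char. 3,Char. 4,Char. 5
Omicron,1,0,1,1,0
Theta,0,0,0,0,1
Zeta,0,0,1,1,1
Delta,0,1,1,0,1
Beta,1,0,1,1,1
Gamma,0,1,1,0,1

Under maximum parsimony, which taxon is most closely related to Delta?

Gamma

Character polarity is set by the outgroup: the derived state is whichever differs from the outgroup's state, so for Char. 1, Char. 3, Char. 4 the derived state is '0', and for the remaining characters it is '1'.
Char. 1 (derived state '0') is shared by Delta, Gamma, Theta, and Zeta — a synapomorphy uniting that clade.
Char. 2 (derived state '1') is shared by Delta and Gamma — a synapomorphy uniting that clade.
Char. 3 (derived state '0') is unique to Theta (autapomorphy; uninformative for grouping).
Char. 4: derived state '0' in Delta, Gamma, and Theta only — synapomorphy for {Delta, Gamma, Theta}.
Char. 5 (derived state '1') is shared by all ingroup taxa — unites the whole ingroup.
Most parsimonious ingroup topology: (((Theta,(Delta,Gamma)),Zeta),Beta).
Delta and Gamma form a cherry on this tree, so they are sister taxa.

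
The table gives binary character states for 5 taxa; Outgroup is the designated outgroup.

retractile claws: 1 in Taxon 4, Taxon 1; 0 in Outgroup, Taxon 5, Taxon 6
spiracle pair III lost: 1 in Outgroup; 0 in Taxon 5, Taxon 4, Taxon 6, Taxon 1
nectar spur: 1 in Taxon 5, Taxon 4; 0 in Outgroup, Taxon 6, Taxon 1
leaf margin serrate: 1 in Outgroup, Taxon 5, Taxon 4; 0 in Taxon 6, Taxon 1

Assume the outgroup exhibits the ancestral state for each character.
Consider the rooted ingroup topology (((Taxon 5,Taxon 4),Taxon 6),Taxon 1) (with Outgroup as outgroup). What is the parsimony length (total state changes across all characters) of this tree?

6

Map each character onto (((Taxon 5,Taxon 4),Taxon 6),Taxon 1) (rooted by Outgroup) and count the minimum state changes it requires (Fitch parsimony):
retractile claws: 2; spiracle pair III lost: 1; nectar spur: 1; leaf margin serrate: 2.
Total tree length = 6.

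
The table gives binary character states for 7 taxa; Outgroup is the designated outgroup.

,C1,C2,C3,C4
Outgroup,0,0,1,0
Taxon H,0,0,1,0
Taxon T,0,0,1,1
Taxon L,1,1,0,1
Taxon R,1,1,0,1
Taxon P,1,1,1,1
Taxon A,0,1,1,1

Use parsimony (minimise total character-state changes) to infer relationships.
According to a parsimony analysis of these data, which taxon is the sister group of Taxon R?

Taxon L

Character polarity is set by the outgroup: the derived state is whichever differs from the outgroup's state, so for C3 the derived state is '0', and for the remaining characters it is '1'.
C1 (derived state '1') is shared by Taxon L, Taxon P, and Taxon R — a synapomorphy uniting that clade.
C2: derived state '1' in Taxon A, Taxon L, Taxon P, and Taxon R only — synapomorphy for {Taxon A, Taxon L, Taxon P, Taxon R}.
Only Taxon L and Taxon R show the derived state '0' for C3, supporting them as a clade.
C4 (derived state '1') is shared by Taxon A, Taxon L, Taxon P, Taxon R, and Taxon T — a synapomorphy uniting that clade.
Most parsimonious ingroup topology: (Taxon H,(Taxon T,(((Taxon L,Taxon R),Taxon P),Taxon A))).
Taxon R and Taxon L form a cherry on this tree, so they are sister taxa.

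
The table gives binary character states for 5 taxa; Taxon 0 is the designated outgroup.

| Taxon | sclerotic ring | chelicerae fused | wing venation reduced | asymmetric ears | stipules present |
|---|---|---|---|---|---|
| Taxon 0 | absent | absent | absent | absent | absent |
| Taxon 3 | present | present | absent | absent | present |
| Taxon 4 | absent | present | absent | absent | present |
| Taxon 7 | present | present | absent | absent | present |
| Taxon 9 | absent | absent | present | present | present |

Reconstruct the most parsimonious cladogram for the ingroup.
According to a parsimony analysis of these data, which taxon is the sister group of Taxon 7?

Taxon 3

The outgroup has state 'absent' for every character, so 'present' is the derived state throughout.
Only Taxon 3 and Taxon 7 show the derived state 'present' for sclerotic ring, supporting them as a clade.
chelicerae fused: derived state 'present' in Taxon 3, Taxon 4, and Taxon 7 only — synapomorphy for {Taxon 3, Taxon 4, Taxon 7}.
wing venation reduced: derived state 'present' in Taxon 9 only — an autapomorphy, so it tells us nothing about relationships among taxa.
asymmetric ears: derived state 'present' in Taxon 9 only — an autapomorphy, so it tells us nothing about relationships among taxa.
stipules present (derived state 'present') is shared by all ingroup taxa — unites the whole ingroup.
Most parsimonious ingroup topology: (((Taxon 3,Taxon 7),Taxon 4),Taxon 9).
Taxon 7 and Taxon 3 form a cherry on this tree, so they are sister taxa.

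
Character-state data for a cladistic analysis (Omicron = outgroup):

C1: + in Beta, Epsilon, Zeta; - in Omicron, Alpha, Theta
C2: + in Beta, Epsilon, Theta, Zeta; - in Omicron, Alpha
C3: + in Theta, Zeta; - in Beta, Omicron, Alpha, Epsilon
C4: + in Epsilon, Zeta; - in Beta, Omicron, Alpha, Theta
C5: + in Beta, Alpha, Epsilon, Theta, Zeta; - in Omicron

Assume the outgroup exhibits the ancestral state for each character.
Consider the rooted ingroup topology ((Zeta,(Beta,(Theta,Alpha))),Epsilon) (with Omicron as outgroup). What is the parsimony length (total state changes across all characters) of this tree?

9

Map each character onto ((Zeta,(Beta,(Theta,Alpha))),Epsilon) (rooted by Omicron) and count the minimum state changes it requires (Fitch parsimony):
C1: 2; C2: 2; C3: 2; C4: 2; C5: 1.
Total tree length = 9.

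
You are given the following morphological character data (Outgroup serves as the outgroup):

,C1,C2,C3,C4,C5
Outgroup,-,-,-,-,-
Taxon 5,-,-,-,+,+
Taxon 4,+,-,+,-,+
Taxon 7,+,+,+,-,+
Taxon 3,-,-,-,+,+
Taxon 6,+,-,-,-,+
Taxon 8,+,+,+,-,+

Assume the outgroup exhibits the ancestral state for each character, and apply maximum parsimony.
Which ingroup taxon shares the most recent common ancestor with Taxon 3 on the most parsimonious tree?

The outgroup has state '-' for every character, so '+' is the derived state throughout.
C1 (derived state '+') is shared by Taxon 4, Taxon 6, Taxon 7, and Taxon 8 — a synapomorphy uniting that clade.
Only Taxon 7 and Taxon 8 show the derived state '+' for C2, supporting them as a clade.
C3 (derived state '+') is shared by Taxon 4, Taxon 7, and Taxon 8 — a synapomorphy uniting that clade.
C4: derived state '+' in Taxon 3 and Taxon 5 only — synapomorphy for {Taxon 3, Taxon 5}.
All ingroup taxa share the derived state '+' for C5; it defines the ingroup but does not resolve relationships within it.
Most parsimonious ingroup topology: ((Taxon 5,Taxon 3),((Taxon 4,(Taxon 7,Taxon 8)),Taxon 6)).
Taxon 3 and Taxon 5 form a cherry on this tree, so they are sister taxa.

Taxon 5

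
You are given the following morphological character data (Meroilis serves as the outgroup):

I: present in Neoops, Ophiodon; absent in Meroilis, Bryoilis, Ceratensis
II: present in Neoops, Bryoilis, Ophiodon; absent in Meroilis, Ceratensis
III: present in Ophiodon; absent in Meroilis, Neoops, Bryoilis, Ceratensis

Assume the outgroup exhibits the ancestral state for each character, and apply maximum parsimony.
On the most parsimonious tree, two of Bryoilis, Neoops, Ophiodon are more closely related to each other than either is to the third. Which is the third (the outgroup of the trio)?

The outgroup has state 'absent' for every character, so 'present' is the derived state throughout.
Only Neoops and Ophiodon show the derived state 'present' for I, supporting them as a clade.
II (derived state 'present') is shared by Bryoilis, Neoops, and Ophiodon — a synapomorphy uniting that clade.
III: derived state 'present' in Ophiodon only — an autapomorphy, so it tells us nothing about relationships among taxa.
Most parsimonious ingroup topology: (((Neoops,Ophiodon),Bryoilis),Ceratensis).
Neoops and Ophiodon share a more recent common ancestor with each other than either does with Bryoilis, so Bryoilis is the least closely related of the three.

Bryoilis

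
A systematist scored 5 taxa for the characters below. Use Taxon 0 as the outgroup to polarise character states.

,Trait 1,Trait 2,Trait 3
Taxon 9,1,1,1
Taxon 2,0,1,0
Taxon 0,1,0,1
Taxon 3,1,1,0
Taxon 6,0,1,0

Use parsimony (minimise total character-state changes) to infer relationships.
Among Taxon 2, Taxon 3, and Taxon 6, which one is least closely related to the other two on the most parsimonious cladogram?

Taxon 3

Character polarity is set by the outgroup: the derived state is whichever differs from the outgroup's state, so for Trait 1, Trait 3 the derived state is '0', and for the remaining characters it is '1'.
Trait 1 (derived state '0') is shared by Taxon 2 and Taxon 6 — a synapomorphy uniting that clade.
Trait 2 (derived state '1') is shared by all ingroup taxa — unites the whole ingroup.
Trait 3: derived state '0' in Taxon 2, Taxon 3, and Taxon 6 only — synapomorphy for {Taxon 2, Taxon 3, Taxon 6}.
Most parsimonious ingroup topology: (Taxon 9,((Taxon 2,Taxon 6),Taxon 3)).
Taxon 6 and Taxon 2 share a more recent common ancestor with each other than either does with Taxon 3, so Taxon 3 is the least closely related of the three.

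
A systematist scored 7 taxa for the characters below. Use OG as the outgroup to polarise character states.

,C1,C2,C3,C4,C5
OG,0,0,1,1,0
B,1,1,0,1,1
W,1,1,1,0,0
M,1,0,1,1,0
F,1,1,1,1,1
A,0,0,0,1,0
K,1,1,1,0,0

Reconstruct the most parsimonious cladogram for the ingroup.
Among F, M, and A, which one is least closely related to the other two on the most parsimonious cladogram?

A

Character polarity is set by the outgroup: the derived state is whichever differs from the outgroup's state, so for C3, C4 the derived state is '0', and for the remaining characters it is '1'.
C1: derived state '1' in B, F, K, M, and W only — synapomorphy for {B, F, K, M, W}.
C2 (derived state '1') is shared by B, F, K, and W — a synapomorphy uniting that clade.
C3 groups A and B, which is incompatible with the clades supported by the remaining characters; treating it as convergent (homoplasy) costs fewer steps than any alternative tree.
C4: derived state '0' in K and W only — synapomorphy for {K, W}.
C5 (derived state '1') is shared by B and F — a synapomorphy uniting that clade.
Most parsimonious ingroup topology: ((((B,F),(W,K)),M),A).
F and M share a more recent common ancestor with each other than either does with A, so A is the least closely related of the three.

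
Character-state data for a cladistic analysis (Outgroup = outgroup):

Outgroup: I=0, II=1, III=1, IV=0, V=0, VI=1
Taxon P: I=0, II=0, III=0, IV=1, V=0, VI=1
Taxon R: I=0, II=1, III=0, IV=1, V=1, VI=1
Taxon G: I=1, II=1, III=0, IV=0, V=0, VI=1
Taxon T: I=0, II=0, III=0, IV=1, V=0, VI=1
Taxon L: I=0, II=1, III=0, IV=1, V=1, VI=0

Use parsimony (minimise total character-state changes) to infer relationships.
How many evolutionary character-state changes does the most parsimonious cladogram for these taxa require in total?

6

Character polarity is set by the outgroup: the derived state is whichever differs from the outgroup's state, so for II, III, VI the derived state is '0', and for the remaining characters it is '1'.
I (derived state '1') is unique to Taxon G (autapomorphy; uninformative for grouping).
II (derived state '0') is shared by Taxon P and Taxon T — a synapomorphy uniting that clade.
III (derived state '0') is shared by all ingroup taxa — unites the whole ingroup.
IV (derived state '1') is shared by Taxon L, Taxon P, Taxon R, and Taxon T — a synapomorphy uniting that clade.
V (derived state '1') is shared by Taxon L and Taxon R — a synapomorphy uniting that clade.
VI: derived state '0' in Taxon L only — an autapomorphy, so it tells us nothing about relationships among taxa.
Most parsimonious ingroup topology: (((Taxon P,Taxon T),(Taxon R,Taxon L)),Taxon G).
Changes per character on this tree: I: 1; II: 1; III: 1; IV: 1; V: 1; VI: 1.
Total = 6.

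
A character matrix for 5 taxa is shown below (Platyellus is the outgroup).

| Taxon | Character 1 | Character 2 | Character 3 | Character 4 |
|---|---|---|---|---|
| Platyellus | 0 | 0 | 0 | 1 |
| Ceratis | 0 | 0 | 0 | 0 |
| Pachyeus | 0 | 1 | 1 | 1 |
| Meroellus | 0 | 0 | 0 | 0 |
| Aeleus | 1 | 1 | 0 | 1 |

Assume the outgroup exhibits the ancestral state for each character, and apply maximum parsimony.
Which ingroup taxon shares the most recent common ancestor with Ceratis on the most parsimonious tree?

Meroellus

Character polarity is set by the outgroup: the derived state is whichever differs from the outgroup's state, so for Character 4 the derived state is '0', and for the remaining characters it is '1'.
Character 1: derived state '1' in Aeleus only — an autapomorphy, so it tells us nothing about relationships among taxa.
Character 2 (derived state '1') is shared by Aeleus and Pachyeus — a synapomorphy uniting that clade.
Character 3: derived state '1' in Pachyeus only — an autapomorphy, so it tells us nothing about relationships among taxa.
Only Ceratis and Meroellus show the derived state '0' for Character 4, supporting them as a clade.
Most parsimonious ingroup topology: ((Ceratis,Meroellus),(Pachyeus,Aeleus)).
Ceratis and Meroellus form a cherry on this tree, so they are sister taxa.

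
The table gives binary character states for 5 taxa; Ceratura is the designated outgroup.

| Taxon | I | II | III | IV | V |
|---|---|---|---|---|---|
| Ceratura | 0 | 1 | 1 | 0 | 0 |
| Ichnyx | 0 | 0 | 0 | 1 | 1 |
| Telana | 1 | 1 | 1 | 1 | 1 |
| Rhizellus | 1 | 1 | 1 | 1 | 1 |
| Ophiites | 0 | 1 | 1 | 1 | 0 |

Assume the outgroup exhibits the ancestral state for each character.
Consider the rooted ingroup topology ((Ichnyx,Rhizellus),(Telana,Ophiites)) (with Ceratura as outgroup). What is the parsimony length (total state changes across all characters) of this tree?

Map each character onto ((Ichnyx,Rhizellus),(Telana,Ophiites)) (rooted by Ceratura) and count the minimum state changes it requires (Fitch parsimony):
I: 2; II: 1; III: 1; IV: 1; V: 2.
Total tree length = 7.

7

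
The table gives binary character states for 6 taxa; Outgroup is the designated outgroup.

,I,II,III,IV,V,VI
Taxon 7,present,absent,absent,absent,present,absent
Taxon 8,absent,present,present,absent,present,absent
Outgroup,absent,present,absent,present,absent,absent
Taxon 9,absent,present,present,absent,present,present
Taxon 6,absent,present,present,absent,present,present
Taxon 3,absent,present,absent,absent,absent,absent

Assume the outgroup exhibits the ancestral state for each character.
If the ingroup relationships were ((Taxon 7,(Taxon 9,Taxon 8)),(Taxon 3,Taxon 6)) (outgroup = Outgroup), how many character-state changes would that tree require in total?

Map each character onto ((Taxon 7,(Taxon 9,Taxon 8)),(Taxon 3,Taxon 6)) (rooted by Outgroup) and count the minimum state changes it requires (Fitch parsimony):
I: 1; II: 1; III: 2; IV: 1; V: 2; VI: 2.
Total tree length = 9.

9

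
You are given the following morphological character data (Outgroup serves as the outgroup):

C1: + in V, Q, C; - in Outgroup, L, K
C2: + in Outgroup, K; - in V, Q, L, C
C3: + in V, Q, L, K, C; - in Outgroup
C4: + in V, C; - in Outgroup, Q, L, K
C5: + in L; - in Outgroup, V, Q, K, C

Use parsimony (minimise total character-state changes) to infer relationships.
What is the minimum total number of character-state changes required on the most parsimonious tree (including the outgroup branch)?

5

Character polarity is set by the outgroup: the derived state is whichever differs from the outgroup's state, so for C2 the derived state is '-', and for the remaining characters it is '+'.
Only C, Q, and V show the derived state '+' for C1, supporting them as a clade.
C2 (derived state '-') is shared by C, L, Q, and V — a synapomorphy uniting that clade.
C3 (derived state '+') is shared by all ingroup taxa — unites the whole ingroup.
Only C and V show the derived state '+' for C4, supporting them as a clade.
C5 (derived state '+') is unique to L (autapomorphy; uninformative for grouping).
Most parsimonious ingroup topology: ((((V,C),Q),L),K).
Changes per character on this tree: C1: 1; C2: 1; C3: 1; C4: 1; C5: 1.
Total = 5.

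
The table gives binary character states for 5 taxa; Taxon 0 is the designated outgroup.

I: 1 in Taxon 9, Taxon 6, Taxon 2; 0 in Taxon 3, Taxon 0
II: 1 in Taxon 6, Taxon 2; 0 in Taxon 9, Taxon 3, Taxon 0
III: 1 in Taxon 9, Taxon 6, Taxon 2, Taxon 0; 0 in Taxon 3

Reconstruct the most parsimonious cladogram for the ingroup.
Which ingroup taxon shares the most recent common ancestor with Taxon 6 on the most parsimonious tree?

Taxon 2

Character polarity is set by the outgroup: the derived state is whichever differs from the outgroup's state, so for III the derived state is '0', and for the remaining characters it is '1'.
I (derived state '1') is shared by Taxon 2, Taxon 6, and Taxon 9 — a synapomorphy uniting that clade.
Only Taxon 2 and Taxon 6 show the derived state '1' for II, supporting them as a clade.
III (derived state '0') is unique to Taxon 3 (autapomorphy; uninformative for grouping).
Most parsimonious ingroup topology: (((Taxon 6,Taxon 2),Taxon 9),Taxon 3).
Taxon 6 and Taxon 2 form a cherry on this tree, so they are sister taxa.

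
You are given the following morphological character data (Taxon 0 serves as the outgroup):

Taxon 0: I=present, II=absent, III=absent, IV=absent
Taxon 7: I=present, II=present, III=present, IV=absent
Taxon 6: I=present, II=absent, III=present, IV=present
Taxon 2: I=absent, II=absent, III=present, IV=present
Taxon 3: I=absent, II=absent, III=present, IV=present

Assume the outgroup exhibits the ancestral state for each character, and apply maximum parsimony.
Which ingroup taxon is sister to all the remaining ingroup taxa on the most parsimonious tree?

Character polarity is set by the outgroup: the derived state is whichever differs from the outgroup's state, so for I the derived state is 'absent', and for the remaining characters it is 'present'.
I: derived state 'absent' in Taxon 2 and Taxon 3 only — synapomorphy for {Taxon 2, Taxon 3}.
II (derived state 'present') is unique to Taxon 7 (autapomorphy; uninformative for grouping).
III (derived state 'present') is shared by all ingroup taxa — unites the whole ingroup.
IV (derived state 'present') is shared by Taxon 2, Taxon 3, and Taxon 6 — a synapomorphy uniting that clade.
Most parsimonious ingroup topology: (Taxon 7,(Taxon 6,(Taxon 2,Taxon 3))).
Taxon 7 is sister to the clade containing all other ingroup taxa, so it is the earliest-diverging (most basal) ingroup lineage.

Taxon 7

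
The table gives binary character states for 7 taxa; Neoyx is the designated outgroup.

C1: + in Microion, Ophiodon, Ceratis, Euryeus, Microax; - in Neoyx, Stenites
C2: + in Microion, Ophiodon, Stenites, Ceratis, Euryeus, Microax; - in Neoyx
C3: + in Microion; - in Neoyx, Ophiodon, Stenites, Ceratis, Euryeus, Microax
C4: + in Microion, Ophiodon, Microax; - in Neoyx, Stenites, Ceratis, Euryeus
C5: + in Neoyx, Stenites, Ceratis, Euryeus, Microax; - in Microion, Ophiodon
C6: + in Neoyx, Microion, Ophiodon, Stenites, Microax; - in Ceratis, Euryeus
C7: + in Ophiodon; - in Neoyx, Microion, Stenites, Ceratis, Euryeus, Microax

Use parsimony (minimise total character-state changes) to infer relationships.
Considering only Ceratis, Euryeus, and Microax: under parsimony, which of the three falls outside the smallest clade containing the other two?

Microax

Character polarity is set by the outgroup: the derived state is whichever differs from the outgroup's state, so for C5, C6 the derived state is '-', and for the remaining characters it is '+'.
Only Ceratis, Euryeus, Microax, Microion, and Ophiodon show the derived state '+' for C1, supporting them as a clade.
C2 (derived state '+') is shared by all ingroup taxa — unites the whole ingroup.
C3 (derived state '+') is unique to Microion (autapomorphy; uninformative for grouping).
C4: derived state '+' in Microax, Microion, and Ophiodon only — synapomorphy for {Microax, Microion, Ophiodon}.
C5 (derived state '-') is shared by Microion and Ophiodon — a synapomorphy uniting that clade.
C6: derived state '-' in Ceratis and Euryeus only — synapomorphy for {Ceratis, Euryeus}.
C7 (derived state '+') is unique to Ophiodon (autapomorphy; uninformative for grouping).
Most parsimonious ingroup topology: ((((Microion,Ophiodon),Microax),(Ceratis,Euryeus)),Stenites).
Euryeus and Ceratis share a more recent common ancestor with each other than either does with Microax, so Microax is the least closely related of the three.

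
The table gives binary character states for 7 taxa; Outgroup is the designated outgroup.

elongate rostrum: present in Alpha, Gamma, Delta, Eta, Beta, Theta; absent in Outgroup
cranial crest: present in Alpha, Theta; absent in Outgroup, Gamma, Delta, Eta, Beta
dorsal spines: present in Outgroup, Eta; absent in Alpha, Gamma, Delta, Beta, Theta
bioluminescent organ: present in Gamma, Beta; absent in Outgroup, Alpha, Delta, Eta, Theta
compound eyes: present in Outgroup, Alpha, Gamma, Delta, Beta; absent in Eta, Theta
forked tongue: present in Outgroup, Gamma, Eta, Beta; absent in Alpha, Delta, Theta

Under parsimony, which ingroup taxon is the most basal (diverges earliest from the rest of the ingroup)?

Eta

Character polarity is set by the outgroup: the derived state is whichever differs from the outgroup's state, so for dorsal spines, compound eyes, forked tongue the derived state is 'absent', and for the remaining characters it is 'present'.
All ingroup taxa share the derived state 'present' for elongate rostrum; it defines the ingroup but does not resolve relationships within it.
cranial crest (derived state 'present') is shared by Alpha and Theta — a synapomorphy uniting that clade.
dorsal spines: derived state 'absent' in Alpha, Beta, Delta, Gamma, and Theta only — synapomorphy for {Alpha, Beta, Delta, Gamma, Theta}.
bioluminescent organ (derived state 'present') is shared by Beta and Gamma — a synapomorphy uniting that clade.
compound eyes groups Eta and Theta, which is incompatible with the clades supported by the remaining characters; treating it as convergent (homoplasy) costs fewer steps than any alternative tree.
forked tongue: derived state 'absent' in Alpha, Delta, and Theta only — synapomorphy for {Alpha, Delta, Theta}.
Most parsimonious ingroup topology: ((((Alpha,Theta),Delta),(Gamma,Beta)),Eta).
Eta is sister to the clade containing all other ingroup taxa, so it is the earliest-diverging (most basal) ingroup lineage.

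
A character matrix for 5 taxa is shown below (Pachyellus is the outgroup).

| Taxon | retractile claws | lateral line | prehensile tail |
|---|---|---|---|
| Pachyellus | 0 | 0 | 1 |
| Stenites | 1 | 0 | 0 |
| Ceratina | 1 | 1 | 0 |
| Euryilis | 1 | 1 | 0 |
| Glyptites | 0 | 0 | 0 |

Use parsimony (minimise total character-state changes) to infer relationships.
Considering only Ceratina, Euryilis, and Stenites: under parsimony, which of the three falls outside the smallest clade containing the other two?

Stenites

Character polarity is set by the outgroup: the derived state is whichever differs from the outgroup's state, so for prehensile tail the derived state is '0', and for the remaining characters it is '1'.
retractile claws: derived state '1' in Ceratina, Euryilis, and Stenites only — synapomorphy for {Ceratina, Euryilis, Stenites}.
lateral line (derived state '1') is shared by Ceratina and Euryilis — a synapomorphy uniting that clade.
prehensile tail (derived state '0') is shared by all ingroup taxa — unites the whole ingroup.
Most parsimonious ingroup topology: ((Stenites,(Ceratina,Euryilis)),Glyptites).
Euryilis and Ceratina share a more recent common ancestor with each other than either does with Stenites, so Stenites is the least closely related of the three.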